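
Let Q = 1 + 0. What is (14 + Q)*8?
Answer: 120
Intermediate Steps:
Q = 1
(14 + Q)*8 = (14 + 1)*8 = 15*8 = 120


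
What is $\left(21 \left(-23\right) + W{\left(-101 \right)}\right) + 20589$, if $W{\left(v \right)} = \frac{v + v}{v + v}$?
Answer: $20107$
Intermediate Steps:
$W{\left(v \right)} = 1$ ($W{\left(v \right)} = \frac{2 v}{2 v} = 2 v \frac{1}{2 v} = 1$)
$\left(21 \left(-23\right) + W{\left(-101 \right)}\right) + 20589 = \left(21 \left(-23\right) + 1\right) + 20589 = \left(-483 + 1\right) + 20589 = -482 + 20589 = 20107$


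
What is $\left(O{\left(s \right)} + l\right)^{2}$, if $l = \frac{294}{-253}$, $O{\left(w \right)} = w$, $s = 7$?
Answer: $\frac{2181529}{64009} \approx 34.082$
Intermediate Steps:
$l = - \frac{294}{253}$ ($l = 294 \left(- \frac{1}{253}\right) = - \frac{294}{253} \approx -1.1621$)
$\left(O{\left(s \right)} + l\right)^{2} = \left(7 - \frac{294}{253}\right)^{2} = \left(\frac{1477}{253}\right)^{2} = \frac{2181529}{64009}$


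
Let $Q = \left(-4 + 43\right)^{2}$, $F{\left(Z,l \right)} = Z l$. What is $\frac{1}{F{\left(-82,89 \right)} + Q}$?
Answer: $- \frac{1}{5777} \approx -0.0001731$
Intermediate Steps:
$Q = 1521$ ($Q = 39^{2} = 1521$)
$\frac{1}{F{\left(-82,89 \right)} + Q} = \frac{1}{\left(-82\right) 89 + 1521} = \frac{1}{-7298 + 1521} = \frac{1}{-5777} = - \frac{1}{5777}$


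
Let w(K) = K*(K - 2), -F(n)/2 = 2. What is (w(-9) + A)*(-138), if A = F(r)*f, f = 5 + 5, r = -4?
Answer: -8142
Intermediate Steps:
F(n) = -4 (F(n) = -2*2 = -4)
w(K) = K*(-2 + K)
f = 10
A = -40 (A = -4*10 = -40)
(w(-9) + A)*(-138) = (-9*(-2 - 9) - 40)*(-138) = (-9*(-11) - 40)*(-138) = (99 - 40)*(-138) = 59*(-138) = -8142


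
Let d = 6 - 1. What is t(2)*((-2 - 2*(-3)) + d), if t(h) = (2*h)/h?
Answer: 18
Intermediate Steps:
t(h) = 2
d = 5 (d = 6 - 1*1 = 6 - 1 = 5)
t(2)*((-2 - 2*(-3)) + d) = 2*((-2 - 2*(-3)) + 5) = 2*((-2 + 6) + 5) = 2*(4 + 5) = 2*9 = 18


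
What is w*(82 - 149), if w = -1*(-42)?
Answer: -2814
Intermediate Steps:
w = 42
w*(82 - 149) = 42*(82 - 149) = 42*(-67) = -2814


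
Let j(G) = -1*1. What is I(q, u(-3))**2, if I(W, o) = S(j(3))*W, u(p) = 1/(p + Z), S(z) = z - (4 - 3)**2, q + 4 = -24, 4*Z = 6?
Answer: 3136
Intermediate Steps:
Z = 3/2 (Z = (1/4)*6 = 3/2 ≈ 1.5000)
j(G) = -1
q = -28 (q = -4 - 24 = -28)
S(z) = -1 + z (S(z) = z - 1*1**2 = z - 1*1 = z - 1 = -1 + z)
u(p) = 1/(3/2 + p) (u(p) = 1/(p + 3/2) = 1/(3/2 + p))
I(W, o) = -2*W (I(W, o) = (-1 - 1)*W = -2*W)
I(q, u(-3))**2 = (-2*(-28))**2 = 56**2 = 3136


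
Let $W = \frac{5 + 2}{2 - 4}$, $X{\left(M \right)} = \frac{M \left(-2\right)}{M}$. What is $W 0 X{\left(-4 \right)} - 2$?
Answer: $-2$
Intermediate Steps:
$X{\left(M \right)} = -2$ ($X{\left(M \right)} = \frac{\left(-2\right) M}{M} = -2$)
$W = - \frac{7}{2}$ ($W = \frac{7}{-2} = 7 \left(- \frac{1}{2}\right) = - \frac{7}{2} \approx -3.5$)
$W 0 X{\left(-4 \right)} - 2 = \left(- \frac{7}{2}\right) 0 \left(-2\right) - 2 = 0 \left(-2\right) - 2 = 0 - 2 = -2$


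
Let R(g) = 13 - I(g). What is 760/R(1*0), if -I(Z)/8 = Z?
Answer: 760/13 ≈ 58.462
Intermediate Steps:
I(Z) = -8*Z
R(g) = 13 + 8*g (R(g) = 13 - (-8)*g = 13 + 8*g)
760/R(1*0) = 760/(13 + 8*(1*0)) = 760/(13 + 8*0) = 760/(13 + 0) = 760/13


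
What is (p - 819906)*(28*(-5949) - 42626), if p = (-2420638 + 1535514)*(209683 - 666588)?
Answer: -84603177633366172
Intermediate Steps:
p = 404417581220 (p = -885124*(-456905) = 404417581220)
(p - 819906)*(28*(-5949) - 42626) = (404417581220 - 819906)*(28*(-5949) - 42626) = 404416761314*(-166572 - 42626) = 404416761314*(-209198) = -84603177633366172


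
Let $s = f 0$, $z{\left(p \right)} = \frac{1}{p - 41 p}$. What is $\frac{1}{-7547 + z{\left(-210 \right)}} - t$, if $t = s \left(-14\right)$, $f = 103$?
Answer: $- \frac{8400}{63394799} \approx -0.0001325$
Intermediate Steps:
$z{\left(p \right)} = - \frac{1}{40 p}$ ($z{\left(p \right)} = \frac{1}{\left(-40\right) p} = - \frac{1}{40 p}$)
$s = 0$ ($s = 103 \cdot 0 = 0$)
$t = 0$ ($t = 0 \left(-14\right) = 0$)
$\frac{1}{-7547 + z{\left(-210 \right)}} - t = \frac{1}{-7547 - \frac{1}{40 \left(-210\right)}} - 0 = \frac{1}{-7547 - - \frac{1}{8400}} + 0 = \frac{1}{-7547 + \frac{1}{8400}} + 0 = \frac{1}{- \frac{63394799}{8400}} + 0 = - \frac{8400}{63394799} + 0 = - \frac{8400}{63394799}$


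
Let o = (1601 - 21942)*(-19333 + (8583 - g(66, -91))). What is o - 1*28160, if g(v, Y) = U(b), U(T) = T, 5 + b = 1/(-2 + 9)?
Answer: 1529771536/7 ≈ 2.1854e+8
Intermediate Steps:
b = -34/7 (b = -5 + 1/(-2 + 9) = -5 + 1/7 = -5 + ⅐ = -34/7 ≈ -4.8571)
g(v, Y) = -34/7
o = 1529968656/7 (o = (1601 - 21942)*(-19333 + (8583 - 1*(-34/7))) = -20341*(-19333 + (8583 + 34/7)) = -20341*(-19333 + 60115/7) = -20341*(-75216/7) = 1529968656/7 ≈ 2.1857e+8)
o - 1*28160 = 1529968656/7 - 1*28160 = 1529968656/7 - 28160 = 1529771536/7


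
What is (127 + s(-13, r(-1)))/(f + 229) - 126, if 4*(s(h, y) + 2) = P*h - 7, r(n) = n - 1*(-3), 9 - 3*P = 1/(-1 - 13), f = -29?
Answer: -842909/6720 ≈ -125.43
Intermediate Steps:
P = 127/42 (P = 3 - 1/(3*(-1 - 13)) = 3 - 1/3/(-14) = 3 - 1/3*(-1/14) = 3 + 1/42 = 127/42 ≈ 3.0238)
r(n) = 3 + n (r(n) = n + 3 = 3 + n)
s(h, y) = -15/4 + 127*h/168 (s(h, y) = -2 + (127*h/42 - 7)/4 = -2 + (-7 + 127*h/42)/4 = -2 + (-7/4 + 127*h/168) = -15/4 + 127*h/168)
(127 + s(-13, r(-1)))/(f + 229) - 126 = (127 + (-15/4 + (127/168)*(-13)))/(-29 + 229) - 126 = (127 + (-15/4 - 1651/168))/200 - 126 = (127 - 2281/168)*(1/200) - 126 = (19055/168)*(1/200) - 126 = 3811/6720 - 126 = -842909/6720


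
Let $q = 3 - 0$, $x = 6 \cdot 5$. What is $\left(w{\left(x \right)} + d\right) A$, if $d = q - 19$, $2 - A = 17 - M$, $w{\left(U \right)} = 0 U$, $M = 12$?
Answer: $48$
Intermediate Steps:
$x = 30$
$w{\left(U \right)} = 0$
$q = 3$ ($q = 3 + 0 = 3$)
$A = -3$ ($A = 2 - \left(17 - 12\right) = 2 - 5 = -3$)
$d = -16$ ($d = 3 - 19 = -16$)
$\left(w{\left(x \right)} + d\right) A = \left(0 - 16\right) \left(-3\right) = \left(-16\right) \left(-3\right) = 48$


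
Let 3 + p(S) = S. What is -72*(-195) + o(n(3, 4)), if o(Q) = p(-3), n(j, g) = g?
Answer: 14034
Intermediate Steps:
p(S) = -3 + S
o(Q) = -6 (o(Q) = -3 - 3 = -6)
-72*(-195) + o(n(3, 4)) = -72*(-195) - 6 = 14040 - 6 = 14034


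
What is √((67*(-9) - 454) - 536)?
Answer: 3*I*√177 ≈ 39.912*I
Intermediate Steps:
√((67*(-9) - 454) - 536) = √((-603 - 454) - 536) = √(-1057 - 536) = √(-1593) = 3*I*√177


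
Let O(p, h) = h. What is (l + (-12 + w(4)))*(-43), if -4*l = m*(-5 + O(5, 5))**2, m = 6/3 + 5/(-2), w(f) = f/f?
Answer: 473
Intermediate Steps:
w(f) = 1
m = -1/2 (m = 6*(1/3) + 5*(-1/2) = 2 - 5/2 = -1/2 ≈ -0.50000)
l = 0 (l = -(-1)*(-5 + 5)**2/8 = -(-1)*0**2/8 = -(-1)*0/8 = -1/4*0 = 0)
(l + (-12 + w(4)))*(-43) = (0 + (-12 + 1))*(-43) = (0 - 11)*(-43) = -11*(-43) = 473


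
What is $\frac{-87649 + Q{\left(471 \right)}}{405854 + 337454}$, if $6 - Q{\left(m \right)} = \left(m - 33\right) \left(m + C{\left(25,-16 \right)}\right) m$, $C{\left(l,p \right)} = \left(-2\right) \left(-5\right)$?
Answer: $- \frac{99316981}{743308} \approx -133.61$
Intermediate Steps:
$C{\left(l,p \right)} = 10$
$Q{\left(m \right)} = 6 - m \left(-33 + m\right) \left(10 + m\right)$ ($Q{\left(m \right)} = 6 - \left(m - 33\right) \left(m + 10\right) m = 6 - \left(-33 + m\right) \left(10 + m\right) m = 6 - m \left(-33 + m\right) \left(10 + m\right)$)
$\frac{-87649 + Q{\left(471 \right)}}{405854 + 337454} = \frac{-87649 + \left(6 - 471^{3} + 23 \cdot 471^{2} + 330 \cdot 471\right)}{405854 + 337454} = \frac{-87649 + \left(6 - 104487111 + 23 \cdot 221841 + 155430\right)}{743308} = \left(-87649 + \left(6 - 104487111 + 5102343 + 155430\right)\right) \frac{1}{743308} = \left(-87649 - 99229332\right) \frac{1}{743308} = \left(-99316981\right) \frac{1}{743308} = - \frac{99316981}{743308}$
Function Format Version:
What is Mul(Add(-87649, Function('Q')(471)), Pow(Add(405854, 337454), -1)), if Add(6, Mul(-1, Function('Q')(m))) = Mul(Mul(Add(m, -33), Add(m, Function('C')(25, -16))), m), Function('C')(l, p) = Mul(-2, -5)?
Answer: Rational(-99316981, 743308) ≈ -133.61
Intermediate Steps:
Function('C')(l, p) = 10
Function('Q')(m) = Add(6, Mul(-1, m, Add(-33, m), Add(10, m))) (Function('Q')(m) = Add(6, Mul(-1, Mul(Mul(Add(m, -33), Add(m, 10)), m))) = Add(6, Mul(-1, Mul(Mul(Add(-33, m), Add(10, m)), m))) = Add(6, Mul(-1, Mul(m, Add(-33, m), Add(10, m)))) = Add(6, Mul(-1, m, Add(-33, m), Add(10, m))))
Mul(Add(-87649, Function('Q')(471)), Pow(Add(405854, 337454), -1)) = Mul(Add(-87649, Add(6, Mul(-1, Pow(471, 3)), Mul(23, Pow(471, 2)), Mul(330, 471))), Pow(Add(405854, 337454), -1)) = Mul(Add(-87649, Add(6, Mul(-1, 104487111), Mul(23, 221841), 155430)), Pow(743308, -1)) = Mul(Add(-87649, Add(6, -104487111, 5102343, 155430)), Rational(1, 743308)) = Mul(Add(-87649, -99229332), Rational(1, 743308)) = Mul(-99316981, Rational(1, 743308)) = Rational(-99316981, 743308)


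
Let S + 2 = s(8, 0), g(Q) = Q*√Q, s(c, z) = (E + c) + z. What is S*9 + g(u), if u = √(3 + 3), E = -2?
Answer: 36 + 6^(¾) ≈ 39.834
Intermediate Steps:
u = √6 ≈ 2.4495
s(c, z) = -2 + c + z (s(c, z) = (-2 + c) + z = -2 + c + z)
g(Q) = Q^(3/2)
S = 4 (S = -2 + (-2 + 8 + 0) = -2 + 6 = 4)
S*9 + g(u) = 4*9 + (√6)^(3/2) = 36 + 6^(¾)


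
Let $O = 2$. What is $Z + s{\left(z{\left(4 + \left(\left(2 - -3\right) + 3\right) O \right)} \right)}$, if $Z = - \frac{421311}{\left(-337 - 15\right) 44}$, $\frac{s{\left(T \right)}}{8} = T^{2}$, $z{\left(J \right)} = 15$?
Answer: $\frac{2572701}{1408} \approx 1827.2$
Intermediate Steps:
$s{\left(T \right)} = 8 T^{2}$
$Z = \frac{38301}{1408}$ ($Z = - \frac{421311}{\left(-352\right) 44} = - \frac{421311}{-15488} = \left(-421311\right) \left(- \frac{1}{15488}\right) = \frac{38301}{1408} \approx 27.202$)
$Z + s{\left(z{\left(4 + \left(\left(2 - -3\right) + 3\right) O \right)} \right)} = \frac{38301}{1408} + 8 \cdot 15^{2} = \frac{38301}{1408} + 8 \cdot 225 = \frac{38301}{1408} + 1800 = \frac{2572701}{1408}$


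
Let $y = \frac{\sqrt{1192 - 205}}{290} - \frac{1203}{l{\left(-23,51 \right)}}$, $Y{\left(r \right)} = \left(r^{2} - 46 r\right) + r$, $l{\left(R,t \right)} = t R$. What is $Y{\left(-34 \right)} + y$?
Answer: $\frac{1050627}{391} + \frac{\sqrt{987}}{290} \approx 2687.1$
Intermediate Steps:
$l{\left(R,t \right)} = R t$
$Y{\left(r \right)} = r^{2} - 45 r$
$y = \frac{401}{391} + \frac{\sqrt{987}}{290}$ ($y = \frac{\sqrt{1192 - 205}}{290} - \frac{1203}{\left(-23\right) 51} = \sqrt{987} \cdot \frac{1}{290} - \frac{1203}{-1173} = \frac{\sqrt{987}}{290} - - \frac{401}{391} = \frac{\sqrt{987}}{290} + \frac{401}{391} = \frac{401}{391} + \frac{\sqrt{987}}{290} \approx 1.1339$)
$Y{\left(-34 \right)} + y = - 34 \left(-45 - 34\right) + \left(\frac{401}{391} + \frac{\sqrt{987}}{290}\right) = \left(-34\right) \left(-79\right) + \left(\frac{401}{391} + \frac{\sqrt{987}}{290}\right) = 2686 + \left(\frac{401}{391} + \frac{\sqrt{987}}{290}\right) = \frac{1050627}{391} + \frac{\sqrt{987}}{290}$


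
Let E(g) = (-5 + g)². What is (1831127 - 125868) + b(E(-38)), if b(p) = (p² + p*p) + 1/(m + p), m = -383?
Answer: 12523834227/1466 ≈ 8.5429e+6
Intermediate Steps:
b(p) = 1/(-383 + p) + 2*p² (b(p) = (p² + p*p) + 1/(-383 + p) = (p² + p²) + 1/(-383 + p) = 2*p² + 1/(-383 + p) = 1/(-383 + p) + 2*p²)
(1831127 - 125868) + b(E(-38)) = (1831127 - 125868) + (1 - 766*(-5 - 38)⁴ + 2*((-5 - 38)²)³)/(-383 + (-5 - 38)²) = 1705259 + (1 - 766*((-43)²)² + 2*((-43)²)³)/(-383 + (-43)²) = 1705259 + (1 - 766*1849² + 2*1849³)/(-383 + 1849) = 1705259 + (1 - 766*3418801 + 2*6321363049)/1466 = 1705259 + (1 - 2618801566 + 12642726098)/1466 = 1705259 + (1/1466)*10023924533 = 1705259 + 10023924533/1466 = 12523834227/1466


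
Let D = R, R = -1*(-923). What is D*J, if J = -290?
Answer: -267670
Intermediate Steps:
R = 923
D = 923
D*J = 923*(-290) = -267670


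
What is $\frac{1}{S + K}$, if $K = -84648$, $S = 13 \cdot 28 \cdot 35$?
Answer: $- \frac{1}{71908} \approx -1.3907 \cdot 10^{-5}$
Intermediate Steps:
$S = 12740$ ($S = 364 \cdot 35 = 12740$)
$\frac{1}{S + K} = \frac{1}{12740 - 84648} = \frac{1}{-71908} = - \frac{1}{71908}$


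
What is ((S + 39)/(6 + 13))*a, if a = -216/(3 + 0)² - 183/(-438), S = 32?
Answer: -244453/2774 ≈ -88.123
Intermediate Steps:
a = -3443/146 (a = -216/(3²) - 183*(-1/438) = -216/9 + 61/146 = -216*⅑ + 61/146 = -24 + 61/146 = -3443/146 ≈ -23.582)
((S + 39)/(6 + 13))*a = ((32 + 39)/(6 + 13))*(-3443/146) = (71/19)*(-3443/146) = -244453/2774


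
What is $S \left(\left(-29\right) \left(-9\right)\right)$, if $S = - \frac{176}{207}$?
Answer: $- \frac{5104}{23} \approx -221.91$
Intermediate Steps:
$S = - \frac{176}{207}$ ($S = \left(-176\right) \frac{1}{207} = - \frac{176}{207} \approx -0.85024$)
$S \left(\left(-29\right) \left(-9\right)\right) = - \frac{176 \left(\left(-29\right) \left(-9\right)\right)}{207} = \left(- \frac{176}{207}\right) 261 = - \frac{5104}{23}$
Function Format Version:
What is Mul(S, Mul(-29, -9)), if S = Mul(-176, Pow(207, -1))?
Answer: Rational(-5104, 23) ≈ -221.91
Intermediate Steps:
S = Rational(-176, 207) (S = Mul(-176, Rational(1, 207)) = Rational(-176, 207) ≈ -0.85024)
Mul(S, Mul(-29, -9)) = Mul(Rational(-176, 207), Mul(-29, -9)) = Mul(Rational(-176, 207), 261) = Rational(-5104, 23)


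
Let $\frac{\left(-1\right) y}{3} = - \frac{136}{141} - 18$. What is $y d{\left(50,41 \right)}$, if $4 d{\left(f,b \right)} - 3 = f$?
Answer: $\frac{70861}{94} \approx 753.84$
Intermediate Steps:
$d{\left(f,b \right)} = \frac{3}{4} + \frac{f}{4}$
$y = \frac{2674}{47}$ ($y = - 3 \left(- \frac{136}{141} - 18\right) = \left(-3\right) \left(- \frac{2674}{141}\right) = \frac{2674}{47} \approx 56.894$)
$y d{\left(50,41 \right)} = \frac{2674 \left(\frac{3}{4} + \frac{1}{4} \cdot 50\right)}{47} = \frac{2674 \left(\frac{3}{4} + \frac{25}{2}\right)}{47} = \frac{2674}{47} \cdot \frac{53}{4} = \frac{70861}{94}$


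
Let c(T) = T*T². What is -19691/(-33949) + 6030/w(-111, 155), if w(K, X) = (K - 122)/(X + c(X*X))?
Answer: -2838797979275508188597/7910117 ≈ -3.5888e+14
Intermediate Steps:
c(T) = T³
w(K, X) = (-122 + K)/(X + X⁶) (w(K, X) = (K - 122)/(X + (X*X)³) = (-122 + K)/(X + (X²)³) = (-122 + K)/(X + X⁶))
-19691/(-33949) + 6030/w(-111, 155) = -19691/(-33949) + 6030/(((-122 - 111)/(155 + 155⁶))) = -19691*(-1/33949) + 6030/((-233/(155 + 13867245015625))) = 19691/33949 + 6030/((-233/13867245015780)) = 19691/33949 + 6030/(((1/13867245015780)*(-233))) = 19691/33949 + 6030/(-233/13867245015780) = 19691/33949 + 6030*(-13867245015780/233) = 19691/33949 - 83619487445153400/233 = -2838797979275508188597/7910117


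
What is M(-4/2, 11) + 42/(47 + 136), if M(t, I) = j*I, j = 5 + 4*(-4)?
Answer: -7367/61 ≈ -120.77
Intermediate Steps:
j = -11 (j = 5 - 16 = -11)
M(t, I) = -11*I
M(-4/2, 11) + 42/(47 + 136) = -11*11 + 42/(47 + 136) = -121 + 42/183 = -121 + (1/183)*42 = -121 + 14/61 = -7367/61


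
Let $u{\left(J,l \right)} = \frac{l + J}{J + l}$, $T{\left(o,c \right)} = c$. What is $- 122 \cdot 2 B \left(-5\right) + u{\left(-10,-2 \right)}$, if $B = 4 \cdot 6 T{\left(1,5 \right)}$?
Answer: $146401$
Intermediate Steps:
$u{\left(J,l \right)} = 1$ ($u{\left(J,l \right)} = \frac{J + l}{J + l} = 1$)
$B = 120$ ($B = 4 \cdot 6 \cdot 5 = 24 \cdot 5 = 120$)
$- 122 \cdot 2 B \left(-5\right) + u{\left(-10,-2 \right)} = - 122 \cdot 2 \cdot 120 \left(-5\right) + 1 = - 122 \cdot 240 \left(-5\right) + 1 = \left(-122\right) \left(-1200\right) + 1 = 146400 + 1 = 146401$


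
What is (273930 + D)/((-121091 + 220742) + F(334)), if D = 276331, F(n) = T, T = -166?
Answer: 550261/99485 ≈ 5.5311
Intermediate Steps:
F(n) = -166
(273930 + D)/((-121091 + 220742) + F(334)) = (273930 + 276331)/((-121091 + 220742) - 166) = 550261/(99651 - 166) = 550261/99485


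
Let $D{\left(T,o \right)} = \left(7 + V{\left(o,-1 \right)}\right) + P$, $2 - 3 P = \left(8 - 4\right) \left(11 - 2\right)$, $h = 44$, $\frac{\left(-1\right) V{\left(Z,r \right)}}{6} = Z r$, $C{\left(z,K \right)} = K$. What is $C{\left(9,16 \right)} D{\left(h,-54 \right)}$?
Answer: $- \frac{15760}{3} \approx -5253.3$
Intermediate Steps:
$V{\left(Z,r \right)} = - 6 Z r$
$P = - \frac{34}{3}$ ($P = \frac{2}{3} - \frac{\left(8 - 4\right) \left(11 - 2\right)}{3} = \frac{2}{3} - \frac{4 \cdot 9}{3} = \frac{2}{3} - 12 = - \frac{34}{3} \approx -11.333$)
$D{\left(T,o \right)} = - \frac{13}{3} + 6 o$ ($D{\left(T,o \right)} = \left(7 - 6 o \left(-1\right)\right) - \frac{34}{3} = \left(7 + 6 o\right) - \frac{34}{3} = - \frac{13}{3} + 6 o$)
$C{\left(9,16 \right)} D{\left(h,-54 \right)} = 16 \left(- \frac{13}{3} + 6 \left(-54\right)\right) = 16 \left(- \frac{13}{3} - 324\right) = 16 \left(- \frac{985}{3}\right) = - \frac{15760}{3}$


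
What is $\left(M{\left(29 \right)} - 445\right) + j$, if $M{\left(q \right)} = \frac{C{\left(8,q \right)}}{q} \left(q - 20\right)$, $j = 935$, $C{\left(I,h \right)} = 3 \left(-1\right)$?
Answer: $\frac{14183}{29} \approx 489.07$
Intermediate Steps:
$C{\left(I,h \right)} = -3$
$M{\left(q \right)} = - \frac{3 \left(-20 + q\right)}{q}$ ($M{\left(q \right)} = - \frac{3}{q} \left(q - 20\right) = - \frac{3}{q} \left(-20 + q\right) = - \frac{3 \left(-20 + q\right)}{q}$)
$\left(M{\left(29 \right)} - 445\right) + j = \left(\left(-3 + \frac{60}{29}\right) - 445\right) + 935 = \left(- \frac{27}{29} - 445\right) + 935 = - \frac{12932}{29} + 935 = \frac{14183}{29}$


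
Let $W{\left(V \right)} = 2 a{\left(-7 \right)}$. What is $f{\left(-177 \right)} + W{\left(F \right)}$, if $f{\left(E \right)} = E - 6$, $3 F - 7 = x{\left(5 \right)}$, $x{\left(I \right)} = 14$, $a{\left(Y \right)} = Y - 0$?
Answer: $-197$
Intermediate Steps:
$a{\left(Y \right)} = Y$ ($a{\left(Y \right)} = Y + 0 = Y$)
$F = 7$ ($F = \frac{7}{3} + \frac{1}{3} \cdot 14 = \frac{7}{3} + \frac{14}{3} = 7$)
$f{\left(E \right)} = -6 + E$ ($f{\left(E \right)} = E - 6 = -6 + E$)
$W{\left(V \right)} = -14$ ($W{\left(V \right)} = 2 \left(-7\right) = -14$)
$f{\left(-177 \right)} + W{\left(F \right)} = \left(-6 - 177\right) - 14 = -183 - 14 = -197$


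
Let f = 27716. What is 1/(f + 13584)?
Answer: 1/41300 ≈ 2.4213e-5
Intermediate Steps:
1/(f + 13584) = 1/(27716 + 13584) = 1/41300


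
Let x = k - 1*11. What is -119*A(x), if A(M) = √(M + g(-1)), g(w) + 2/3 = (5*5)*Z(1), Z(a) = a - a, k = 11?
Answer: -119*I*√6/3 ≈ -97.163*I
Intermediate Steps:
Z(a) = 0
g(w) = -⅔ (g(w) = -⅔ + (5*5)*0 = -⅔ + 25*0 = -⅔ + 0 = -⅔)
x = 0 (x = 11 - 1*11 = 11 - 11 = 0)
A(M) = √(-⅔ + M) (A(M) = √(M - ⅔) = √(-⅔ + M))
-119*A(x) = -119*√(-6 + 9*0)/3 = -119*√(-6 + 0)/3 = -119*√(-6)/3 = -119*I*√6/3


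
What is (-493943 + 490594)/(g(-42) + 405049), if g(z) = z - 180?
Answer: -3349/404827 ≈ -0.0082727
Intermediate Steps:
g(z) = -180 + z
(-493943 + 490594)/(g(-42) + 405049) = (-493943 + 490594)/((-180 - 42) + 405049) = -3349/(-222 + 405049) = -3349/404827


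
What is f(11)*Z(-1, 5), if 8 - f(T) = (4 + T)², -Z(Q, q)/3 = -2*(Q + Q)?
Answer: 2604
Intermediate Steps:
Z(Q, q) = 12*Q (Z(Q, q) = -(-6)*(Q + Q) = -(-6)*2*Q = -(-12)*Q = 12*Q)
f(T) = 8 - (4 + T)²
f(11)*Z(-1, 5) = (8 - (4 + 11)²)*(12*(-1)) = (8 - 1*15²)*(-12) = (8 - 1*225)*(-12) = (8 - 225)*(-12) = -217*(-12) = 2604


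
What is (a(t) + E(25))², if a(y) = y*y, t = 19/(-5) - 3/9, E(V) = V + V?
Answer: 227828836/50625 ≈ 4500.3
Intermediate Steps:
E(V) = 2*V
t = -62/15 (t = 19*(-⅕) - 3*⅑ = -19/5 - ⅓ = -62/15 ≈ -4.1333)
a(y) = y²
(a(t) + E(25))² = ((-62/15)² + 2*25)² = (3844/225 + 50)² = (15094/225)² = 227828836/50625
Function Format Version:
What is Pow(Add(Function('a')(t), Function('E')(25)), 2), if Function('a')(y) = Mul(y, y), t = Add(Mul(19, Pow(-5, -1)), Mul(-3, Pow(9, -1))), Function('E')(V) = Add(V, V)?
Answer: Rational(227828836, 50625) ≈ 4500.3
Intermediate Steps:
Function('E')(V) = Mul(2, V)
t = Rational(-62, 15) (t = Add(Mul(19, Rational(-1, 5)), Mul(-3, Rational(1, 9))) = Add(Rational(-19, 5), Rational(-1, 3)) = Rational(-62, 15) ≈ -4.1333)
Function('a')(y) = Pow(y, 2)
Pow(Add(Function('a')(t), Function('E')(25)), 2) = Pow(Add(Pow(Rational(-62, 15), 2), Mul(2, 25)), 2) = Pow(Add(Rational(3844, 225), 50), 2) = Pow(Rational(15094, 225), 2) = Rational(227828836, 50625)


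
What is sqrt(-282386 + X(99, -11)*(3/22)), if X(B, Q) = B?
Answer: I*sqrt(1129490)/2 ≈ 531.39*I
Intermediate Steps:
sqrt(-282386 + X(99, -11)*(3/22)) = sqrt(-282386 + 99*(3/22)) = sqrt(-282386 + 27/2) = sqrt(-564745/2) = I*sqrt(1129490)/2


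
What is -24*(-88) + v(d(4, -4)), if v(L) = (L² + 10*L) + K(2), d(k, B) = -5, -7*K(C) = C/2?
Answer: 14608/7 ≈ 2086.9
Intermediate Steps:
K(C) = -C/14 (K(C) = -C/(7*2) = -C/14)
v(L) = -⅐ + L² + 10*L (v(L) = (L² + 10*L) - 1/14*2 = (L² + 10*L) - ⅐ = -⅐ + L² + 10*L)
-24*(-88) + v(d(4, -4)) = -24*(-88) + (-⅐ + (-5)² + 10*(-5)) = 2112 + (-⅐ + 25 - 50) = 2112 - 176/7 = 14608/7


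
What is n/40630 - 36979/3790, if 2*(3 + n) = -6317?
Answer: -302887771/30797540 ≈ -9.8348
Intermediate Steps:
n = -6323/2 (n = -3 + (½)*(-6317) = -3 - 6317/2 = -6323/2 ≈ -3161.5)
n/40630 - 36979/3790 = -6323/2/40630 - 36979/3790 = -6323/2*1/40630 - 36979*1/3790 = -6323/81260 - 36979/3790 = -302887771/30797540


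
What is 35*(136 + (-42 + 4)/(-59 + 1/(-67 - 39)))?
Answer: 5982956/1251 ≈ 4782.5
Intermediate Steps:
35*(136 + (-42 + 4)/(-59 + 1/(-67 - 39))) = 35*(136 - 38/(-59 + 1/(-106))) = 35*(136 - 38/(-59 - 1/106)) = 35*(136 - 38/(-6255/106)) = 35*(136 - 38*(-106/6255)) = 35*(136 + 4028/6255) = 35*(854708/6255) = 5982956/1251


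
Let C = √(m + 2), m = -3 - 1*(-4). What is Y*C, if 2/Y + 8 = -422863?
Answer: -2*√3/422871 ≈ -8.1919e-6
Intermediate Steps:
Y = -2/422871 (Y = 2/(-8 - 422863) = 2/(-422871) = 2*(-1/422871) = -2/422871 ≈ -4.7296e-6)
m = 1 (m = -3 + 4 = 1)
C = √3 (C = √(1 + 2) = √3 ≈ 1.7320)
Y*C = -2*√3/422871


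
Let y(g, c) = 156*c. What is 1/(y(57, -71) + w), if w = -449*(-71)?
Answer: 1/20803 ≈ 4.8070e-5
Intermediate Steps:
w = 31879
1/(y(57, -71) + w) = 1/(156*(-71) + 31879) = 1/(-11076 + 31879) = 1/20803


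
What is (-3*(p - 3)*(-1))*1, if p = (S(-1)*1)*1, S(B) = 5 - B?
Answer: 9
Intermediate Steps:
p = 6 (p = ((5 - 1*(-1))*1)*1 = ((5 + 1)*1)*1 = (6*1)*1 = 6*1 = 6)
(-3*(p - 3)*(-1))*1 = (-3*(6 - 3)*(-1))*1 = (-3*3*(-1))*1 = -9*(-1)*1 = 9*1 = 9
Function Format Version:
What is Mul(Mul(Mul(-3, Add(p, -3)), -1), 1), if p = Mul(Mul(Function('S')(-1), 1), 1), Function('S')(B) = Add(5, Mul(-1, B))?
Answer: 9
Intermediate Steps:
p = 6 (p = Mul(Mul(Add(5, Mul(-1, -1)), 1), 1) = Mul(Mul(Add(5, 1), 1), 1) = Mul(Mul(6, 1), 1) = Mul(6, 1) = 6)
Mul(Mul(Mul(-3, Add(p, -3)), -1), 1) = Mul(Mul(Mul(-3, Add(6, -3)), -1), 1) = Mul(Mul(Mul(-3, 3), -1), 1) = Mul(Mul(-9, -1), 1) = Mul(9, 1) = 9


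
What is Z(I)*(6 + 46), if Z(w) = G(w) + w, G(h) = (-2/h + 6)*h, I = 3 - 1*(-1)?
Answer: 1352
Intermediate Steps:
I = 4 (I = 3 + 1 = 4)
G(h) = h*(6 - 2/h) (G(h) = (6 - 2/h)*h = h*(6 - 2/h))
Z(w) = -2 + 7*w (Z(w) = (-2 + 6*w) + w = -2 + 7*w)
Z(I)*(6 + 46) = (-2 + 7*4)*(6 + 46) = (-2 + 28)*52 = 26*52 = 1352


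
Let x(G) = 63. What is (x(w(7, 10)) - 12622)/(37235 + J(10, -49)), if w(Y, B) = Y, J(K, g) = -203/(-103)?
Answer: -1293577/3835408 ≈ -0.33727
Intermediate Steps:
J(K, g) = 203/103 (J(K, g) = -203*(-1/103) = 203/103)
(x(w(7, 10)) - 12622)/(37235 + J(10, -49)) = (63 - 12622)/(37235 + 203/103) = -12559/3835408/103 = -12559*103/3835408 = -1293577/3835408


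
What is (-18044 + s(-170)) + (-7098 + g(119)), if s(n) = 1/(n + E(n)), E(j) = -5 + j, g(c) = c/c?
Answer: -8673646/345 ≈ -25141.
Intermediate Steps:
g(c) = 1
s(n) = 1/(-5 + 2*n) (s(n) = 1/(n + (-5 + n)) = 1/(-5 + 2*n))
(-18044 + s(-170)) + (-7098 + g(119)) = (-18044 + 1/(-5 + 2*(-170))) + (-7098 + 1) = (-18044 + 1/(-5 - 340)) - 7097 = (-18044 + 1/(-345)) - 7097 = (-18044 - 1/345) - 7097 = -6225181/345 - 7097 = -8673646/345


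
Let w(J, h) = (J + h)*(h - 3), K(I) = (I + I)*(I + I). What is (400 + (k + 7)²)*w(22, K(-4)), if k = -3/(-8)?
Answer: 76279463/32 ≈ 2.3837e+6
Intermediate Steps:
k = 3/8 (k = -3*(-⅛) = 3/8 ≈ 0.37500)
K(I) = 4*I² (K(I) = (2*I)*(2*I) = 4*I²)
w(J, h) = (-3 + h)*(J + h) (w(J, h) = (J + h)*(-3 + h) = (-3 + h)*(J + h))
(400 + (k + 7)²)*w(22, K(-4)) = (400 + (3/8 + 7)²)*((4*(-4)²)² - 3*22 - 12*(-4)² + 22*(4*(-4)²)) = (400 + (59/8)²)*((4*16)² - 66 - 12*16 + 22*(4*16)) = (400 + 3481/64)*(64² - 66 - 3*64 + 22*64) = 29081*(4096 - 66 - 192 + 1408)/64 = (29081/64)*5246 = 76279463/32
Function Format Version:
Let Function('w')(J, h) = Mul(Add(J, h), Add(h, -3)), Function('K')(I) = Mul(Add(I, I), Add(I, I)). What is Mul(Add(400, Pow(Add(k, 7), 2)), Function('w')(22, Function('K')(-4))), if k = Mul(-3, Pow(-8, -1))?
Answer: Rational(76279463, 32) ≈ 2.3837e+6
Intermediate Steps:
k = Rational(3, 8) (k = Mul(-3, Rational(-1, 8)) = Rational(3, 8) ≈ 0.37500)
Function('K')(I) = Mul(4, Pow(I, 2)) (Function('K')(I) = Mul(Mul(2, I), Mul(2, I)) = Mul(4, Pow(I, 2)))
Function('w')(J, h) = Mul(Add(-3, h), Add(J, h)) (Function('w')(J, h) = Mul(Add(J, h), Add(-3, h)) = Mul(Add(-3, h), Add(J, h)))
Mul(Add(400, Pow(Add(k, 7), 2)), Function('w')(22, Function('K')(-4))) = Mul(Add(400, Pow(Add(Rational(3, 8), 7), 2)), Add(Pow(Mul(4, Pow(-4, 2)), 2), Mul(-3, 22), Mul(-3, Mul(4, Pow(-4, 2))), Mul(22, Mul(4, Pow(-4, 2))))) = Mul(Add(400, Pow(Rational(59, 8), 2)), Add(Pow(Mul(4, 16), 2), -66, Mul(-3, Mul(4, 16)), Mul(22, Mul(4, 16)))) = Mul(Add(400, Rational(3481, 64)), Add(Pow(64, 2), -66, Mul(-3, 64), Mul(22, 64))) = Mul(Rational(29081, 64), Add(4096, -66, -192, 1408)) = Mul(Rational(29081, 64), 5246) = Rational(76279463, 32)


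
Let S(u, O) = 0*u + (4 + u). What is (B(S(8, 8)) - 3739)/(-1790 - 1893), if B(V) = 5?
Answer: 3734/3683 ≈ 1.0138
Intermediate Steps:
S(u, O) = 4 + u (S(u, O) = 0 + (4 + u) = 4 + u)
(B(S(8, 8)) - 3739)/(-1790 - 1893) = (5 - 3739)/(-1790 - 1893) = -3734/(-3683) = -3734*(-1/3683) = 3734/3683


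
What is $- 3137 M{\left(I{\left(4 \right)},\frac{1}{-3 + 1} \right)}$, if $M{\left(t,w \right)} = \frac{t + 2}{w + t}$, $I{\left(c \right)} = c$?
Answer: $- \frac{37644}{7} \approx -5377.7$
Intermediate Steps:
$M{\left(t,w \right)} = \frac{2 + t}{t + w}$
$- 3137 M{\left(I{\left(4 \right)},\frac{1}{-3 + 1} \right)} = - 3137 \frac{2 + 4}{4 + \frac{1}{-3 + 1}} = - 3137 \frac{1}{4 + \frac{1}{-2}} \cdot 6 = - 3137 \frac{1}{4 - \frac{1}{2}} \cdot 6 = - 3137 \frac{1}{\frac{7}{2}} \cdot 6 = - 3137 \cdot \frac{2}{7} \cdot 6 = \left(-3137\right) \frac{12}{7} = - \frac{37644}{7}$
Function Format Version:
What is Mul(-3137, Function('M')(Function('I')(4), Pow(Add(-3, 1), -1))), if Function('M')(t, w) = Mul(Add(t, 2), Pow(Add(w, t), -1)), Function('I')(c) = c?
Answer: Rational(-37644, 7) ≈ -5377.7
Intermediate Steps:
Function('M')(t, w) = Mul(Pow(Add(t, w), -1), Add(2, t)) (Function('M')(t, w) = Mul(Add(2, t), Pow(Add(t, w), -1)) = Mul(Pow(Add(t, w), -1), Add(2, t)))
Mul(-3137, Function('M')(Function('I')(4), Pow(Add(-3, 1), -1))) = Mul(-3137, Mul(Pow(Add(4, Pow(Add(-3, 1), -1)), -1), Add(2, 4))) = Mul(-3137, Mul(Pow(Add(4, Pow(-2, -1)), -1), 6)) = Mul(-3137, Mul(Pow(Add(4, Rational(-1, 2)), -1), 6)) = Mul(-3137, Mul(Pow(Rational(7, 2), -1), 6)) = Mul(-3137, Mul(Rational(2, 7), 6)) = Mul(-3137, Rational(12, 7)) = Rational(-37644, 7)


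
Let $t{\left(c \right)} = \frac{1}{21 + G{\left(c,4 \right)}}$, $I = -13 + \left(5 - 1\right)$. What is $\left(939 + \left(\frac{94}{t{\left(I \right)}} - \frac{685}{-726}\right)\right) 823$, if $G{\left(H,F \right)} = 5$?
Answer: $\frac{2021899489}{726} \approx 2.785 \cdot 10^{6}$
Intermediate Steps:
$I = -9$ ($I = -13 + \left(5 - 1\right) = -13 + 4 = -9$)
$t{\left(c \right)} = \frac{1}{26}$ ($t{\left(c \right)} = \frac{1}{21 + 5} = \frac{1}{26}$)
$\left(939 + \left(\frac{94}{t{\left(I \right)}} - \frac{685}{-726}\right)\right) 823 = \left(939 + \left(94 \frac{1}{\frac{1}{26}} - \frac{685}{-726}\right)\right) 823 = \left(939 + \left(94 \cdot 26 - - \frac{685}{726}\right)\right) 823 = \left(939 + \left(2444 + \frac{685}{726}\right)\right) 823 = \left(939 + \frac{1775029}{726}\right) 823 = \frac{2456743}{726} \cdot 823 = \frac{2021899489}{726}$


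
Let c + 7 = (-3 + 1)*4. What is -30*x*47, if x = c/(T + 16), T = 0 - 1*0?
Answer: 10575/8 ≈ 1321.9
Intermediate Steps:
T = 0 (T = 0 + 0 = 0)
c = -15 (c = -7 + (-3 + 1)*4 = -7 - 2*4 = -7 - 8 = -15)
x = -15/16 (x = -15/(0 + 16) = -15/16 ≈ -0.93750)
-30*x*47 = -30*(-15/16)*47 = (225/8)*47 = 10575/8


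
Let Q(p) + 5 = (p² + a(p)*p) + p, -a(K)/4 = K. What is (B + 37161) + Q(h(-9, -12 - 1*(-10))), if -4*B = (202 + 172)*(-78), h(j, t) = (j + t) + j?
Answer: 43229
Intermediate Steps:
a(K) = -4*K
h(j, t) = t + 2*j
Q(p) = -5 + p - 3*p² (Q(p) = -5 + ((p² + (-4*p)*p) + p) = -5 + ((p² - 4*p²) + p) = -5 + (-3*p² + p) = -5 + (p - 3*p²) = -5 + p - 3*p²)
B = 7293 (B = -(202 + 172)*(-78)/4 = -187*(-78)/2 = -¼*(-29172) = 7293)
(B + 37161) + Q(h(-9, -12 - 1*(-10))) = (7293 + 37161) + (-5 + ((-12 - 1*(-10)) + 2*(-9)) - 3*((-12 - 1*(-10)) + 2*(-9))²) = 44454 + (-5 + ((-12 + 10) - 18) - 3*((-12 + 10) - 18)²) = 44454 + (-5 + (-2 - 18) - 3*(-2 - 18)²) = 44454 + (-5 - 20 - 3*(-20)²) = 44454 + (-5 - 20 - 3*400) = 44454 + (-5 - 20 - 1200) = 44454 - 1225 = 43229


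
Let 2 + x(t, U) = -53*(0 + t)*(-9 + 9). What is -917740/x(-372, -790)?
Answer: 458870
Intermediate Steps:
x(t, U) = -2 (x(t, U) = -2 - 53*(0 + t)*(-9 + 9) = -2 - 53*t*0 = -2 - 53*0 = -2 + 0 = -2)
-917740/x(-372, -790) = -917740/(-2) = -917740*(-1/2) = 458870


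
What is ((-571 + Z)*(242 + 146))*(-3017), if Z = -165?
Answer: 861558656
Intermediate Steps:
((-571 + Z)*(242 + 146))*(-3017) = ((-571 - 165)*(242 + 146))*(-3017) = -736*388*(-3017) = -285568*(-3017) = 861558656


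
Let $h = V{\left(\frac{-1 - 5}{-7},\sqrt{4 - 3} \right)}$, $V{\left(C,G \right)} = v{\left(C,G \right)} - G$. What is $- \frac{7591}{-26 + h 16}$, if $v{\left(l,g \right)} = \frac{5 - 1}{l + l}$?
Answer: $\frac{22773}{14} \approx 1626.6$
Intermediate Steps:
$v{\left(l,g \right)} = \frac{2}{l}$ ($v{\left(l,g \right)} = \frac{4}{2 l} = 4 \frac{1}{2 l} = \frac{2}{l}$)
$V{\left(C,G \right)} = - G + \frac{2}{C}$ ($V{\left(C,G \right)} = \frac{2}{C} - G = - G + \frac{2}{C}$)
$h = \frac{4}{3}$ ($h = - \sqrt{4 - 3} + \frac{2}{\left(-1 - 5\right) \frac{1}{-7}} = - \sqrt{1} + \frac{2}{\left(-6\right) \left(- \frac{1}{7}\right)} = \left(-1\right) 1 + \frac{2}{\frac{6}{7}} = -1 + 2 \cdot \frac{7}{6} = -1 + \frac{7}{3} = \frac{4}{3} \approx 1.3333$)
$- \frac{7591}{-26 + h 16} = - \frac{7591}{-26 + \frac{4}{3} \cdot 16} = - \frac{7591}{-26 + \frac{64}{3}} = - \frac{7591}{- \frac{14}{3}} = \left(-7591\right) \left(- \frac{3}{14}\right) = \frac{22773}{14}$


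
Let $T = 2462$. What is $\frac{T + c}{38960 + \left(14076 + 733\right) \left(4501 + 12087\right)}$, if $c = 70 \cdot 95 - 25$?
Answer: $\frac{3029}{81896884} \approx 3.6986 \cdot 10^{-5}$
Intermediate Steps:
$c = 6625$ ($c = 6650 - 25 = 6625$)
$\frac{T + c}{38960 + \left(14076 + 733\right) \left(4501 + 12087\right)} = \frac{2462 + 6625}{38960 + \left(14076 + 733\right) \left(4501 + 12087\right)} = \frac{9087}{38960 + 14809 \cdot 16588} = \frac{9087}{38960 + 245651692} = \frac{9087}{245690652} = 9087 \cdot \frac{1}{245690652} = \frac{3029}{81896884}$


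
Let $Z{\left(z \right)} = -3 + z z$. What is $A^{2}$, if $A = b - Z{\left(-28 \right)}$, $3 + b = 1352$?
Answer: $322624$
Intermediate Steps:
$Z{\left(z \right)} = -3 + z^{2}$
$b = 1349$ ($b = -3 + 1352 = 1349$)
$A = 568$ ($A = 1349 - \left(-3 + \left(-28\right)^{2}\right) = 1349 - \left(-3 + 784\right) = 1349 - 781 = 568$)
$A^{2} = 568^{2} = 322624$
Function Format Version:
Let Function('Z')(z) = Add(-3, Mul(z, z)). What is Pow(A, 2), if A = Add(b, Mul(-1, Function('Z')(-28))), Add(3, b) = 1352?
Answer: 322624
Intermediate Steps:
Function('Z')(z) = Add(-3, Pow(z, 2))
b = 1349 (b = Add(-3, 1352) = 1349)
A = 568 (A = Add(1349, Mul(-1, Add(-3, Pow(-28, 2)))) = Add(1349, Mul(-1, Add(-3, 784))) = Add(1349, Mul(-1, 781)) = Add(1349, -781) = 568)
Pow(A, 2) = Pow(568, 2) = 322624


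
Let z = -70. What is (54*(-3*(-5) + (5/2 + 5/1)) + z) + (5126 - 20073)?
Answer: -13802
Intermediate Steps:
(54*(-3*(-5) + (5/2 + 5/1)) + z) + (5126 - 20073) = (54*(-3*(-5) + (5/2 + 5/1)) - 70) + (5126 - 20073) = (54*(15 + (5*(1/2) + 5*1)) - 70) - 14947 = (54*(15 + (5/2 + 5)) - 70) - 14947 = (54*(15 + 15/2) - 70) - 14947 = (54*(45/2) - 70) - 14947 = (1215 - 70) - 14947 = 1145 - 14947 = -13802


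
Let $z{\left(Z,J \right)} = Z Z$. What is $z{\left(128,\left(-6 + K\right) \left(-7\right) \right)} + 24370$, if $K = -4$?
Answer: $40754$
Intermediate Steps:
$z{\left(Z,J \right)} = Z^{2}$
$z{\left(128,\left(-6 + K\right) \left(-7\right) \right)} + 24370 = 128^{2} + 24370 = 16384 + 24370 = 40754$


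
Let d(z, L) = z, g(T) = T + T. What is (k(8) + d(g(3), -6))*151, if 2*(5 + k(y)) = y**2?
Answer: 4983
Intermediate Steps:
g(T) = 2*T
k(y) = -5 + y**2/2
(k(8) + d(g(3), -6))*151 = ((-5 + (1/2)*8**2) + 2*3)*151 = ((-5 + (1/2)*64) + 6)*151 = ((-5 + 32) + 6)*151 = (27 + 6)*151 = 33*151 = 4983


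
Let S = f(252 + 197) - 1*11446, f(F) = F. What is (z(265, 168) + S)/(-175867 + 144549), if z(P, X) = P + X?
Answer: 5282/15659 ≈ 0.33731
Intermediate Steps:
S = -10997 (S = (252 + 197) - 1*11446 = 449 - 11446 = -10997)
(z(265, 168) + S)/(-175867 + 144549) = ((265 + 168) - 10997)/(-175867 + 144549) = (433 - 10997)/(-31318) = -10564*(-1/31318) = 5282/15659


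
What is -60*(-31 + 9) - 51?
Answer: 1269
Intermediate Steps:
-60*(-31 + 9) - 51 = -60*(-22) - 51 = 1320 - 51 = 1269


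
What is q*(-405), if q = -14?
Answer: 5670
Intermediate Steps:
q*(-405) = -14*(-405) = 5670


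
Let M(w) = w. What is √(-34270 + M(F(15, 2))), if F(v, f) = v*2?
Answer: 8*I*√535 ≈ 185.04*I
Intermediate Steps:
F(v, f) = 2*v
√(-34270 + M(F(15, 2))) = √(-34270 + 2*15) = √(-34270 + 30) = √(-34240) = 8*I*√535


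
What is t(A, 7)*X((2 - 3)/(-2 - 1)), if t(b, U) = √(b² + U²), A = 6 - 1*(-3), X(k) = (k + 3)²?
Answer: 100*√130/9 ≈ 126.69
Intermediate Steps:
X(k) = (3 + k)²
A = 9 (A = 6 + 3 = 9)
t(b, U) = √(U² + b²)
t(A, 7)*X((2 - 3)/(-2 - 1)) = √(7² + 9²)*(3 + (2 - 3)/(-2 - 1))² = √(49 + 81)*(3 - 1/(-3))² = √130*(3 - 1*(-⅓))² = √130*(3 + ⅓)² = √130*(10/3)² = √130*(100/9) = 100*√130/9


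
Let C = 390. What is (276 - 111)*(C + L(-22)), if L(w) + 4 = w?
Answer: 60060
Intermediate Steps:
L(w) = -4 + w
(276 - 111)*(C + L(-22)) = (276 - 111)*(390 + (-4 - 22)) = 165*(390 - 26) = 165*364 = 60060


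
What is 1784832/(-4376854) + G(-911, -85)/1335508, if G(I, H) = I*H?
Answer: -35254064227/100781440204 ≈ -0.34981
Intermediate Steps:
G(I, H) = H*I
1784832/(-4376854) + G(-911, -85)/1335508 = 1784832/(-4376854) - 85*(-911)/1335508 = 1784832*(-1/4376854) + 77435*(1/1335508) = -892416/2188427 + 77435/1335508 = -35254064227/100781440204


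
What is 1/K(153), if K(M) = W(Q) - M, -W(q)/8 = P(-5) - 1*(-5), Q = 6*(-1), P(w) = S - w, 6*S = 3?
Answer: -1/237 ≈ -0.0042194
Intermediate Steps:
S = 1/2 (S = (1/6)*3 = 1/2 ≈ 0.50000)
P(w) = 1/2 - w
Q = -6
W(q) = -84 (W(q) = -8*((1/2 - 1*(-5)) - 1*(-5)) = -8*((1/2 + 5) + 5) = -8*(11/2 + 5) = -8*21/2 = -84)
K(M) = -84 - M
1/K(153) = 1/(-84 - 1*153) = 1/(-84 - 153) = 1/(-237) = -1/237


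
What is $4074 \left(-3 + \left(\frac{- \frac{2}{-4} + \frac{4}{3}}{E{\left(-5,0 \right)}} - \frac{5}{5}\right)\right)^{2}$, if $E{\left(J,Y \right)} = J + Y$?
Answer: $\frac{11652319}{150} \approx 77682.0$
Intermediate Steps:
$4074 \left(-3 + \left(\frac{- \frac{2}{-4} + \frac{4}{3}}{E{\left(-5,0 \right)}} - \frac{5}{5}\right)\right)^{2} = 4074 \left(-3 - \left(1 - \frac{- \frac{2}{-4} + \frac{4}{3}}{-5 + 0}\right)\right)^{2} = 4074 \left(-3 - \left(1 - \frac{\left(-2\right) \left(- \frac{1}{4}\right) + 4 \cdot \frac{1}{3}}{-5}\right)\right)^{2} = 4074 \left(-3 - \left(1 - \left(\frac{1}{2} + \frac{4}{3}\right) \left(- \frac{1}{5}\right)\right)\right)^{2} = 4074 \left(-3 + \left(\frac{11}{6} \left(- \frac{1}{5}\right) - 1\right)\right)^{2} = 4074 \left(-3 - \frac{41}{30}\right)^{2} = 4074 \left(- \frac{131}{30}\right)^{2} = 4074 \cdot \frac{17161}{900} = \frac{11652319}{150}$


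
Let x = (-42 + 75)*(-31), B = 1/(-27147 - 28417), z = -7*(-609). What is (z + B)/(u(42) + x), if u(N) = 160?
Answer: -236869331/47951732 ≈ -4.9397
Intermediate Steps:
z = 4263
B = -1/55564 (B = 1/(-55564) = -1/55564 ≈ -1.7997e-5)
x = -1023 (x = 33*(-31) = -1023)
(z + B)/(u(42) + x) = (4263 - 1/55564)/(160 - 1023) = (236869331/55564)/(-863) = (236869331/55564)*(-1/863) = -236869331/47951732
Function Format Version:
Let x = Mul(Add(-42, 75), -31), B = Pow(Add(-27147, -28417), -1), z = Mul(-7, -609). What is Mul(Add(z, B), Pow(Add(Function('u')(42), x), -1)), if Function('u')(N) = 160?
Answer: Rational(-236869331, 47951732) ≈ -4.9397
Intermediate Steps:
z = 4263
B = Rational(-1, 55564) (B = Pow(-55564, -1) = Rational(-1, 55564) ≈ -1.7997e-5)
x = -1023 (x = Mul(33, -31) = -1023)
Mul(Add(z, B), Pow(Add(Function('u')(42), x), -1)) = Mul(Add(4263, Rational(-1, 55564)), Pow(Add(160, -1023), -1)) = Mul(Rational(236869331, 55564), Pow(-863, -1)) = Mul(Rational(236869331, 55564), Rational(-1, 863)) = Rational(-236869331, 47951732)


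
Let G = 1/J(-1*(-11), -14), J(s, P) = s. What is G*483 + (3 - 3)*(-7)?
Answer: 483/11 ≈ 43.909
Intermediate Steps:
G = 1/11 (G = 1/(-1*(-11)) = 1/11 ≈ 0.090909)
G*483 + (3 - 3)*(-7) = (1/11)*483 + (3 - 3)*(-7) = 483/11 + 0*(-7) = 483/11 + 0 = 483/11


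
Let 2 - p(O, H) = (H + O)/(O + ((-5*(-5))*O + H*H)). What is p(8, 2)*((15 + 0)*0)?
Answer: 0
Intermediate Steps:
p(O, H) = 2 - (H + O)/(H² + 26*O) (p(O, H) = 2 - (H + O)/(O + ((-5*(-5))*O + H*H)) = 2 - (H + O)/(O + (25*O + H²)) = 2 - (H + O)/(O + (H² + 25*O)) = 2 - (H + O)/(H² + 26*O))
p(8, 2)*((15 + 0)*0) = ((-1*2 + 2*2² + 51*8)/(2² + 26*8))*((15 + 0)*0) = ((-2 + 2*4 + 408)/(4 + 208))*(15*0) = ((-2 + 8 + 408)/212)*0 = ((1/212)*414)*0 = (207/106)*0 = 0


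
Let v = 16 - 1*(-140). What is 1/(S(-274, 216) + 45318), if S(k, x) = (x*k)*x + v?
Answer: -1/12738270 ≈ -7.8504e-8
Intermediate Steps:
v = 156 (v = 16 + 140 = 156)
S(k, x) = 156 + k*x**2 (S(k, x) = (x*k)*x + 156 = (k*x)*x + 156 = k*x**2 + 156 = 156 + k*x**2)
1/(S(-274, 216) + 45318) = 1/((156 - 274*216**2) + 45318) = 1/((156 - 274*46656) + 45318) = 1/((156 - 12783744) + 45318) = 1/(-12783588 + 45318) = 1/(-12738270) = -1/12738270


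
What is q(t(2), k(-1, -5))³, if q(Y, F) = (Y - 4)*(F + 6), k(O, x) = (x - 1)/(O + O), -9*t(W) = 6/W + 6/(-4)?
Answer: -421875/8 ≈ -52734.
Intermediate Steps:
t(W) = ⅙ - 2/(3*W) (t(W) = -(6/W + 6/(-4))/9 = -(6/W + 6*(-¼))/9 = -(6/W - 3/2)/9 = -(-3/2 + 6/W)/9 = ⅙ - 2/(3*W))
k(O, x) = (-1 + x)/(2*O) (k(O, x) = (-1 + x)/((2*O)) = (-1 + x)*(1/(2*O)) = (-1 + x)/(2*O))
q(Y, F) = (-4 + Y)*(6 + F)
q(t(2), k(-1, -5))³ = (-24 - 2*(-1 - 5)/(-1) + 6*((⅙)*(-4 + 2)/2) + ((½)*(-1 - 5)/(-1))*((⅙)*(-4 + 2)/2))³ = (-24 - 2*(-1)*(-6) + 6*((⅙)*(½)*(-2)) + ((½)*(-1)*(-6))*((⅙)*(½)*(-2)))³ = (-24 - 4*3 + 6*(-⅙) + 3*(-⅙))³ = (-24 - 12 - 1 - ½)³ = (-75/2)³ = -421875/8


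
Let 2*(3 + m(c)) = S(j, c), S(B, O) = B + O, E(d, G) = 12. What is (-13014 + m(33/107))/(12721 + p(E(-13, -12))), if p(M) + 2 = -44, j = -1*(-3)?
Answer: -464214/452075 ≈ -1.0269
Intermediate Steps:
j = 3
p(M) = -46 (p(M) = -2 - 44 = -46)
m(c) = -3/2 + c/2 (m(c) = -3 + (3 + c)/2 = -3 + (3/2 + c/2) = -3/2 + c/2)
(-13014 + m(33/107))/(12721 + p(E(-13, -12))) = (-13014 + (-3/2 + (33/107)/2))/(12721 - 46) = (-13014 + (-3/2 + (33*(1/107))/2))/12675 = (-13014 + (-3/2 + (1/2)*(33/107)))*(1/12675) = (-13014 + (-3/2 + 33/214))*(1/12675) = (-13014 - 144/107)*(1/12675) = -1392642/107*1/12675 = -464214/452075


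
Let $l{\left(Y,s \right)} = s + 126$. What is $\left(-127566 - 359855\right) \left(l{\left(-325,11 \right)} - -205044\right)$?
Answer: $-100009528201$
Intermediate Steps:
$l{\left(Y,s \right)} = 126 + s$
$\left(-127566 - 359855\right) \left(l{\left(-325,11 \right)} - -205044\right) = \left(-127566 - 359855\right) \left(\left(126 + 11\right) - -205044\right) = - 487421 \left(137 + 205044\right) = \left(-487421\right) 205181 = -100009528201$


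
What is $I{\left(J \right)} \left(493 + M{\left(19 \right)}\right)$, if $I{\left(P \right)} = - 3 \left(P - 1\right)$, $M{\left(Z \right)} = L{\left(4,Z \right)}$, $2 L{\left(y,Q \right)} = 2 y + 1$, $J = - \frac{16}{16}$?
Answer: $2985$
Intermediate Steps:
$J = -1$ ($J = \left(-16\right) \frac{1}{16} = -1$)
$L{\left(y,Q \right)} = \frac{1}{2} + y$ ($L{\left(y,Q \right)} = \frac{2 y + 1}{2} = \frac{1 + 2 y}{2} = \frac{1}{2} + y$)
$M{\left(Z \right)} = \frac{9}{2}$ ($M{\left(Z \right)} = \frac{1}{2} + 4 = \frac{9}{2}$)
$I{\left(P \right)} = 3 - 3 P$ ($I{\left(P \right)} = - 3 \left(-1 + P\right) = 3 - 3 P$)
$I{\left(J \right)} \left(493 + M{\left(19 \right)}\right) = \left(3 - -3\right) \left(493 + \frac{9}{2}\right) = \left(3 + 3\right) \frac{995}{2} = 6 \cdot \frac{995}{2} = 2985$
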